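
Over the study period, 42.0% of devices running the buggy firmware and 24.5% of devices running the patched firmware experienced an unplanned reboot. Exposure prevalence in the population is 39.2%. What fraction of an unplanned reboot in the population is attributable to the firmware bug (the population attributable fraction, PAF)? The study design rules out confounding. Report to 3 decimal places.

p₁ = 0.42, p₀ = 0.245.
Overall risk P(Y=1) = π·p₁ + (1−π)·p₀ = 0.392×0.42 + 0.608×0.245 = 0.3136.
Under exogeneity, PAF = [P(Y=1) − p₀] / P(Y=1).
PAF = (0.3136 − 0.245) / 0.3136 ≈ 0.2188

PAF ≈ 0.219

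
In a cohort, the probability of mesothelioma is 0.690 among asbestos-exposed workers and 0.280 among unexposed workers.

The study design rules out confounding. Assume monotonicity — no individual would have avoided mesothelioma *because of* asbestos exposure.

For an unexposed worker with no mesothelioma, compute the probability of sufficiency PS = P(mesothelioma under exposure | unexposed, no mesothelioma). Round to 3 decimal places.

Let p₁ = 0.69, p₀ = 0.28.
Under exogeneity and monotonicity, PS = (p₁ − p₀) / (1 − p₀).
PS = (0.69 − 0.28) / (1 − 0.28) = 0.41 / 0.72 ≈ 0.5694

PS ≈ 0.569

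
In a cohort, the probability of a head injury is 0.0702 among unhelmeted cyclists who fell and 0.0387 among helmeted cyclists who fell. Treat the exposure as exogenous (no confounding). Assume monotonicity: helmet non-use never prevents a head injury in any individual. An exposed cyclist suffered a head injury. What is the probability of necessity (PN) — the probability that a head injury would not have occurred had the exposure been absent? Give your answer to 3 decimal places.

PN ≈ 0.449

Let p₁ = 0.0702, p₀ = 0.0387.
Under exogeneity and monotonicity, PN = (p₁ − p₀) / p₁.
PN = (0.0702 − 0.0387) / 0.0702 = 0.0315 / 0.0702 ≈ 0.4487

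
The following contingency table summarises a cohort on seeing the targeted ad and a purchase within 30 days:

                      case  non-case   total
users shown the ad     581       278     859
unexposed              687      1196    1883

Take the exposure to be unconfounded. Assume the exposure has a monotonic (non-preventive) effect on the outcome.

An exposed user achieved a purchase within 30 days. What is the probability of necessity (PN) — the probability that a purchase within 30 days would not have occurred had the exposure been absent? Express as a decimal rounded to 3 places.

PN ≈ 0.461

p₁ = P(outcome | exposed) = 581/859 = 0.67637
p₀ = P(outcome | unexposed) = 687/1883 = 0.36484
Under exogeneity and monotonicity, PN = (p₁ − p₀)/p₁.
PN = (0.67637 − 0.36484) / 0.67637 ≈ 0.4606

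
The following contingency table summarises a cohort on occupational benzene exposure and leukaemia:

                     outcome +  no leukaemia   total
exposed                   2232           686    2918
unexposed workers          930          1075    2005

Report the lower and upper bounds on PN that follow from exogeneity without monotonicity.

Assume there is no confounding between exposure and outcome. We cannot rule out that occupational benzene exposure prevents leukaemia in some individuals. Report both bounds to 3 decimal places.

p₁ = P(outcome | exposed) = 2232/2918 = 0.76491
p₀ = P(outcome | unexposed) = 930/2005 = 0.46384
Under exogeneity alone the bounds on PN are max{0,(p₁−p₀)/p₁} ≤ PN ≤ min{1,(1−p₀)/p₁}.
  lower = (p₁ − p₀)/p₁ = 0.30107 / 0.76491 ≈ 0.3936
  upper = min{1, (1 − p₀)/p₁} = 0.53616 / 0.76491 ≈ 0.7009

0.394 ≤ PN ≤ 0.701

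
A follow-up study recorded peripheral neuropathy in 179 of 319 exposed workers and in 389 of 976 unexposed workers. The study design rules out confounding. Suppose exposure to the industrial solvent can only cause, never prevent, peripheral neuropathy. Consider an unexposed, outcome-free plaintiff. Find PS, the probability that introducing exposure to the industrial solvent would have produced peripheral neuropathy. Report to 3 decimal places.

PS ≈ 0.270

p₁ = P(outcome | exposed) = 179/319 = 0.56113
p₀ = P(outcome | unexposed) = 389/976 = 0.39857
Under exogeneity and monotonicity, PS = (p₁ − p₀) / (1 − p₀).
PS = (0.56113 − 0.39857) / (1 − 0.39857) = 0.16256 / 0.60143 ≈ 0.2703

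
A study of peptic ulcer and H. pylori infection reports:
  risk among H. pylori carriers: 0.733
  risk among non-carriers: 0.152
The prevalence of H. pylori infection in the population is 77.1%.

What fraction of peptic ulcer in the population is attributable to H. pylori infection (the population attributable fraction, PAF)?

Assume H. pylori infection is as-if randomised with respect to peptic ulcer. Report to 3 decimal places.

Let p₁ = 0.733, p₀ = 0.152.
Overall risk P(Y=1) = π·p₁ + (1−π)·p₀ = 0.771×0.733 + 0.229×0.152 = 0.59995.
Under exogeneity, PAF = [P(Y=1) − p₀] / P(Y=1).
PAF = (0.59995 − 0.152) / 0.59995 ≈ 0.7466

PAF ≈ 0.747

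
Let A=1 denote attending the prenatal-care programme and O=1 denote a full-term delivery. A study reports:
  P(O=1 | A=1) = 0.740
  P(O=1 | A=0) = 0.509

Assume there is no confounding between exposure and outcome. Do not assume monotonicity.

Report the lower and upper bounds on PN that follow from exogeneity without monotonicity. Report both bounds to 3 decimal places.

Let p₁ = 0.74, p₀ = 0.509.
Under exogeneity alone the bounds on PN are max{0,(p₁−p₀)/p₁} ≤ PN ≤ min{1,(1−p₀)/p₁}.
  lower = (p₁ − p₀)/p₁ = 0.231 / 0.74 ≈ 0.3122
  upper = min{1, (1 − p₀)/p₁} = 0.491 / 0.74 ≈ 0.6635

0.312 ≤ PN ≤ 0.664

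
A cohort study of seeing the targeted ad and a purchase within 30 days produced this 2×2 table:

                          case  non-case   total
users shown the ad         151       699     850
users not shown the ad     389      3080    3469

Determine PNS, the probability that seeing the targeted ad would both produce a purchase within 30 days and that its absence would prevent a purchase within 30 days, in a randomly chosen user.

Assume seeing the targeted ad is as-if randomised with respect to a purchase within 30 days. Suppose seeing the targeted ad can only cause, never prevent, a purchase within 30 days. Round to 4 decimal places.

p₁ = P(outcome | exposed) = 151/850 = 0.17765
p₀ = P(outcome | unexposed) = 389/3469 = 0.11214
Under exogeneity and monotonicity, PNS = p₁ − p₀.
PNS = 0.17765 − 0.11214 = 0.065511

PNS ≈ 0.0655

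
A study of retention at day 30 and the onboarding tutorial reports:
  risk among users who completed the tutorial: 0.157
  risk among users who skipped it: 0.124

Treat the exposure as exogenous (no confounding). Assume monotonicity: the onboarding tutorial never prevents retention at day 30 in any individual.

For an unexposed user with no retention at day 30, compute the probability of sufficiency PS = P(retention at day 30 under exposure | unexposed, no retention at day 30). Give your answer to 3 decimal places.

Let p₁ = 0.157, p₀ = 0.124.
Under exogeneity and monotonicity, PS = (p₁ − p₀) / (1 − p₀).
PS = (0.157 − 0.124) / (1 − 0.124) = 0.033 / 0.876 ≈ 0.0377

PS ≈ 0.038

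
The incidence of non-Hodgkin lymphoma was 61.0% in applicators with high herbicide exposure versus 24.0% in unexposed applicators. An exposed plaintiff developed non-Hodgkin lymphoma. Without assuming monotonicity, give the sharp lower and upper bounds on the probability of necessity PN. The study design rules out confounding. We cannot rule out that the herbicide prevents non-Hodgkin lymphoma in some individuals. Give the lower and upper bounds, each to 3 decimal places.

0.607 ≤ PN ≤ 1.000

p₁ = 0.61, p₀ = 0.24.
Under exogeneity alone the bounds on PN are max{0,(p₁−p₀)/p₁} ≤ PN ≤ min{1,(1−p₀)/p₁}.
  lower = (p₁ − p₀)/p₁ = 0.37 / 0.61 ≈ 0.6066
  upper = min{1, (1 − p₀)/p₁} = 0.76 / 0.61 ≈ 1.2459 → capped at 1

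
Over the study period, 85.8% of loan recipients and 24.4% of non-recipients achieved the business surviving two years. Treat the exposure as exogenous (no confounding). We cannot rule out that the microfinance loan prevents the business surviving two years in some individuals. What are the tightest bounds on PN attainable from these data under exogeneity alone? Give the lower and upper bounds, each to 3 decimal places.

p₁ = 0.858, p₀ = 0.244.
Under exogeneity alone the bounds on PN are max{0,(p₁−p₀)/p₁} ≤ PN ≤ min{1,(1−p₀)/p₁}.
  lower = (p₁ − p₀)/p₁ = 0.614 / 0.858 ≈ 0.7156
  upper = min{1, (1 − p₀)/p₁} = 0.756 / 0.858 ≈ 0.8811

0.716 ≤ PN ≤ 0.881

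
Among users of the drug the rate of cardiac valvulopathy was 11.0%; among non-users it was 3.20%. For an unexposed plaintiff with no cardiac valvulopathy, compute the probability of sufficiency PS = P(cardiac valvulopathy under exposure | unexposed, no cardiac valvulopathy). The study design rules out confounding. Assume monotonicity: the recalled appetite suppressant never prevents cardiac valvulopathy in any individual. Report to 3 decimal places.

p₁ = 0.11, p₀ = 0.032.
Under exogeneity and monotonicity, PS = (p₁ − p₀) / (1 − p₀).
PS = (0.11 − 0.032) / (1 − 0.032) = 0.078 / 0.968 ≈ 0.0806

PS ≈ 0.081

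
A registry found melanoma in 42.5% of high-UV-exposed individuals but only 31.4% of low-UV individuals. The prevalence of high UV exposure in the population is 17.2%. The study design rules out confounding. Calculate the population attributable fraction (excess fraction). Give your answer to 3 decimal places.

p₁ = 0.425, p₀ = 0.314.
Overall risk P(Y=1) = π·p₁ + (1−π)·p₀ = 0.172×0.425 + 0.828×0.314 = 0.33309.
Under exogeneity, PAF = [P(Y=1) − p₀] / P(Y=1).
PAF = (0.33309 − 0.314) / 0.33309 ≈ 0.0573

PAF ≈ 0.057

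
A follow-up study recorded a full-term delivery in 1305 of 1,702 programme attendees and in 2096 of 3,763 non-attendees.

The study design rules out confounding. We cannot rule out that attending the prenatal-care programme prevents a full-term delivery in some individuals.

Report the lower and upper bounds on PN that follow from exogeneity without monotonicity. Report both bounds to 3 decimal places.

p₁ = P(outcome | exposed) = 1305/1702 = 0.76675
p₀ = P(outcome | unexposed) = 2096/3763 = 0.557
Under exogeneity alone the bounds on PN are max{0,(p₁−p₀)/p₁} ≤ PN ≤ min{1,(1−p₀)/p₁}.
  lower = (p₁ − p₀)/p₁ = 0.20974 / 0.76675 ≈ 0.2735
  upper = min{1, (1 − p₀)/p₁} = 0.443 / 0.76675 ≈ 0.5778

0.274 ≤ PN ≤ 0.578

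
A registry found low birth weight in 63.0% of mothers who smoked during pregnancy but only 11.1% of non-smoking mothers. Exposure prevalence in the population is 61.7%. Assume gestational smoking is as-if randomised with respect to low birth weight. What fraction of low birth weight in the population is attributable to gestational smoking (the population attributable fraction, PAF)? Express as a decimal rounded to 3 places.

p₁ = 0.63, p₀ = 0.111.
Overall risk P(Y=1) = π·p₁ + (1−π)·p₀ = 0.617×0.63 + 0.383×0.111 = 0.43122.
Under exogeneity, PAF = [P(Y=1) − p₀] / P(Y=1).
PAF = (0.43122 − 0.111) / 0.43122 ≈ 0.7426

PAF ≈ 0.743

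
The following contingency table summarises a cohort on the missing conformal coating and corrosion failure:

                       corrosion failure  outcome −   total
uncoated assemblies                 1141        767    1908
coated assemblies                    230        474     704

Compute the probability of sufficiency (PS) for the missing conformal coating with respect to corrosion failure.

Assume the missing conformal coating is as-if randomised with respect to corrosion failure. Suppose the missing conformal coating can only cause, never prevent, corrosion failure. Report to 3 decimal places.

PS ≈ 0.403

p₁ = P(outcome | exposed) = 1141/1908 = 0.59801
p₀ = P(outcome | unexposed) = 230/704 = 0.3267
Under exogeneity and monotonicity, PS = (p₁ − p₀) / (1 − p₀).
PS = (0.59801 − 0.3267) / (1 − 0.3267) = 0.2713 / 0.6733 ≈ 0.4029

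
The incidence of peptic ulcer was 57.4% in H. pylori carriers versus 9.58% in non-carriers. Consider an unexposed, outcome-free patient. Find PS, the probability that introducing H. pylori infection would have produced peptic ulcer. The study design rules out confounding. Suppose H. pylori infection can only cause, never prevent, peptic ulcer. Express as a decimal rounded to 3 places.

p₁ = 0.574, p₀ = 0.0958.
Under exogeneity and monotonicity, PS = (p₁ − p₀) / (1 − p₀).
PS = (0.574 − 0.0958) / (1 − 0.0958) = 0.4782 / 0.9042 ≈ 0.5289

PS ≈ 0.529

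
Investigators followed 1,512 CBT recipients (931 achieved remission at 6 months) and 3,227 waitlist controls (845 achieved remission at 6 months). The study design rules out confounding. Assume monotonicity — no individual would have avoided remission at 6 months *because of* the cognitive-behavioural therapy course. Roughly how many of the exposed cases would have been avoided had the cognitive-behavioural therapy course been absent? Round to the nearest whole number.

about 535 cases

p₁ = P(outcome | exposed) = 931/1512 = 0.61574
p₀ = P(outcome | unexposed) = 845/3227 = 0.26185
PN = (p₁ − p₀)/p₁ = (0.61574 − 0.26185) / 0.61574 ≈ 0.57473.
Attributable cases ≈ PN × (exposed cases) = 0.57473 × 931 ≈ 535.08.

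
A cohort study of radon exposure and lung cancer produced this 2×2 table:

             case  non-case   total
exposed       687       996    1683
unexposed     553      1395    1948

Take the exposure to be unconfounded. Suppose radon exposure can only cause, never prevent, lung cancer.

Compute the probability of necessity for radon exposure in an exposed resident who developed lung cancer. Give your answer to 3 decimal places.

PN ≈ 0.305

p₁ = P(outcome | exposed) = 687/1683 = 0.4082
p₀ = P(outcome | unexposed) = 553/1948 = 0.28388
Under exogeneity and monotonicity, PN = (p₁ − p₀)/p₁.
PN = (0.4082 − 0.28388) / 0.4082 ≈ 0.3046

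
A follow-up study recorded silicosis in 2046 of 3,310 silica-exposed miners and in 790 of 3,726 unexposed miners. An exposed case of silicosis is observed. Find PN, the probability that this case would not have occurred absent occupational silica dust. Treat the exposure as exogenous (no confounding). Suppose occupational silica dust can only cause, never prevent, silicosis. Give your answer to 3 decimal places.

p₁ = P(outcome | exposed) = 2046/3310 = 0.61813
p₀ = P(outcome | unexposed) = 790/3726 = 0.21202
Under exogeneity and monotonicity, PN = (p₁ − p₀) / p₁.
PN = (0.61813 − 0.21202) / 0.61813 = 0.4061 / 0.61813 ≈ 0.6570

PN ≈ 0.657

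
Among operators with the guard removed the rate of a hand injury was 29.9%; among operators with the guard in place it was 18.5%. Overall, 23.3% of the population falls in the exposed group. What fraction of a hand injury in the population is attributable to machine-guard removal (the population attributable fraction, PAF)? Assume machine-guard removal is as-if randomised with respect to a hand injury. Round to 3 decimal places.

PAF ≈ 0.126

p₁ = 0.299, p₀ = 0.185.
Overall risk P(Y=1) = π·p₁ + (1−π)·p₀ = 0.233×0.299 + 0.767×0.185 = 0.21156.
Under exogeneity, PAF = [P(Y=1) − p₀] / P(Y=1).
PAF = (0.21156 − 0.185) / 0.21156 ≈ 0.1256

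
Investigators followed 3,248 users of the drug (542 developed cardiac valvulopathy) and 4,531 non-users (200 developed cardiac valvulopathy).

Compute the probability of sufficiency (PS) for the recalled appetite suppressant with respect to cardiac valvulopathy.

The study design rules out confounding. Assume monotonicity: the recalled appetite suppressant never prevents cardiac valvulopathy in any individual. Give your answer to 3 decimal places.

p₁ = P(outcome | exposed) = 542/3248 = 0.16687
p₀ = P(outcome | unexposed) = 200/4531 = 0.04414
Under exogeneity and monotonicity, PS = (p₁ − p₀) / (1 − p₀).
PS = (0.16687 − 0.04414) / (1 − 0.04414) = 0.12273 / 0.95586 ≈ 0.1284

PS ≈ 0.128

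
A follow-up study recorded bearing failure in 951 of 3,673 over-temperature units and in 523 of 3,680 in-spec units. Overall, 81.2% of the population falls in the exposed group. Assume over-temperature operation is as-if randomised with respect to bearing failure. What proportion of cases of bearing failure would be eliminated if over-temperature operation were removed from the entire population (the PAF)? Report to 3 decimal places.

PAF ≈ 0.400

p₁ = P(outcome | exposed) = 951/3673 = 0.25892
p₀ = P(outcome | unexposed) = 523/3680 = 0.14212
Overall risk P(Y=1) = π·p₁ + (1−π)·p₀ = 0.812×0.25892 + 0.188×0.14212 = 0.23696.
Under exogeneity, PAF = [P(Y=1) − p₀] / P(Y=1).
PAF = (0.23696 − 0.14212) / 0.23696 ≈ 0.4002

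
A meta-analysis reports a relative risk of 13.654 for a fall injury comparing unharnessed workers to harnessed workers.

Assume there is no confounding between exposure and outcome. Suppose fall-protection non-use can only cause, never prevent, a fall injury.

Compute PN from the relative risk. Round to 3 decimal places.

Under exogeneity and monotonicity, PN = (RR − 1) / RR = 1 − 1/RR.
PN = (13.654 − 1) / 13.654 = 12.65 / 13.654 ≈ 0.9268

PN ≈ 0.927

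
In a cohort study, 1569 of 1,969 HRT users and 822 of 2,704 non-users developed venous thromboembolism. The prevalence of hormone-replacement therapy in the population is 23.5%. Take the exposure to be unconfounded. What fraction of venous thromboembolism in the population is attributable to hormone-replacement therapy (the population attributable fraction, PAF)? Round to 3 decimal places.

p₁ = P(outcome | exposed) = 1569/1969 = 0.79685
p₀ = P(outcome | unexposed) = 822/2704 = 0.30399
Overall risk P(Y=1) = π·p₁ + (1−π)·p₀ = 0.235×0.79685 + 0.765×0.30399 = 0.41982.
Under exogeneity, PAF = [P(Y=1) − p₀] / P(Y=1).
PAF = (0.41982 − 0.30399) / 0.41982 ≈ 0.2759

PAF ≈ 0.276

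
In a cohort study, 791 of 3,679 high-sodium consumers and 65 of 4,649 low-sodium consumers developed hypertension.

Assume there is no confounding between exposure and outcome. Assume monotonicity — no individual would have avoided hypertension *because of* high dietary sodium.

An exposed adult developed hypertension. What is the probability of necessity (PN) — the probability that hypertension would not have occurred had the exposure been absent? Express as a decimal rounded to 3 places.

PN ≈ 0.935

p₁ = P(outcome | exposed) = 791/3679 = 0.215
p₀ = P(outcome | unexposed) = 65/4649 = 0.013982
Under exogeneity and monotonicity, PN = (p₁ − p₀) / p₁.
PN = (0.215 − 0.013982) / 0.215 = 0.20102 / 0.215 ≈ 0.9350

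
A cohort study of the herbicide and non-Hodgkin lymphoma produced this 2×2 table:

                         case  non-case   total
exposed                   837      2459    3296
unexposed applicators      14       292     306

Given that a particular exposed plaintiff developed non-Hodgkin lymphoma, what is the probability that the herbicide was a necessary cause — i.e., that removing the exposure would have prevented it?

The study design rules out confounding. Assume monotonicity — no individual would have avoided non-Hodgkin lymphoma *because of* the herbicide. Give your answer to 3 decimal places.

PN ≈ 0.820

p₁ = P(outcome | exposed) = 837/3296 = 0.25394
p₀ = P(outcome | unexposed) = 14/306 = 0.045752
Under exogeneity and monotonicity, PN = (p₁ − p₀)/p₁.
PN = (0.25394 − 0.045752) / 0.25394 ≈ 0.8198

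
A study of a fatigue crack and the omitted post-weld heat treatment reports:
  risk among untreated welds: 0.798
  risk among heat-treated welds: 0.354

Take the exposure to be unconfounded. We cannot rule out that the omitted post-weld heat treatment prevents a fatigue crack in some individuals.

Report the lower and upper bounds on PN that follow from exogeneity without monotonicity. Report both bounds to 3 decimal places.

0.556 ≤ PN ≤ 0.810

Let p₁ = 0.798, p₀ = 0.354.
Under exogeneity alone the bounds on PN are max{0,(p₁−p₀)/p₁} ≤ PN ≤ min{1,(1−p₀)/p₁}.
  lower = (p₁ − p₀)/p₁ = 0.444 / 0.798 ≈ 0.5564
  upper = min{1, (1 − p₀)/p₁} = 0.646 / 0.798 ≈ 0.8095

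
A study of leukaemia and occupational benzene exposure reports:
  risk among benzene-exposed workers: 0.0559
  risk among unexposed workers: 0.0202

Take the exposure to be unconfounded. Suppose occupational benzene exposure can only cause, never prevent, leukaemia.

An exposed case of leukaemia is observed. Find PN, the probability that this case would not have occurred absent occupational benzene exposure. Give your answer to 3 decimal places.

Let p₁ = 0.0559, p₀ = 0.0202.
Under exogeneity and monotonicity, PN = (p₁ − p₀) / p₁.
PN = (0.0559 − 0.0202) / 0.0559 = 0.0357 / 0.0559 ≈ 0.6386

PN ≈ 0.639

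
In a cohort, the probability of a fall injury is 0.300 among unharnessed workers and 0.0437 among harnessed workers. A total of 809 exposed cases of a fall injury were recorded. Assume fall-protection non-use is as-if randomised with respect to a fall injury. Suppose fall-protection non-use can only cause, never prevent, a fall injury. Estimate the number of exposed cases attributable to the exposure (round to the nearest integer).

about 691 cases

Let p₁ = 0.3, p₀ = 0.0437.
PN = (p₁ − p₀)/p₁ = (0.3 − 0.0437) / 0.3 ≈ 0.85433.
Attributable cases ≈ PN × (exposed cases) = 0.85433 × 809 ≈ 691.16.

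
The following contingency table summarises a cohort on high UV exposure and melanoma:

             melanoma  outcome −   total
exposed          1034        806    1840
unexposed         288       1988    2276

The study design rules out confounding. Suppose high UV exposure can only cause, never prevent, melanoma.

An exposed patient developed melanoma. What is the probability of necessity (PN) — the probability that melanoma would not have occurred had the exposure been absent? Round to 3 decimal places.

PN ≈ 0.775

p₁ = P(outcome | exposed) = 1034/1840 = 0.56196
p₀ = P(outcome | unexposed) = 288/2276 = 0.12654
Under exogeneity and monotonicity, PN = (p₁ − p₀)/p₁.
PN = (0.56196 − 0.12654) / 0.56196 ≈ 0.7748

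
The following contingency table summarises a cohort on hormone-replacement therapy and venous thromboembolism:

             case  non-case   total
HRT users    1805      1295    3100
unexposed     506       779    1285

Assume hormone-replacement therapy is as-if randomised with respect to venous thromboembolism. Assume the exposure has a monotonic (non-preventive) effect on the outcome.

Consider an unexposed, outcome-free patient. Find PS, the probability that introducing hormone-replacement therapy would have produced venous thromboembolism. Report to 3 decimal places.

PS ≈ 0.311

p₁ = P(outcome | exposed) = 1805/3100 = 0.58226
p₀ = P(outcome | unexposed) = 506/1285 = 0.39377
Under exogeneity and monotonicity, PS = (p₁ − p₀)/(1 − p₀).
PS = (0.58226 − 0.39377) / 0.60623 ≈ 0.3109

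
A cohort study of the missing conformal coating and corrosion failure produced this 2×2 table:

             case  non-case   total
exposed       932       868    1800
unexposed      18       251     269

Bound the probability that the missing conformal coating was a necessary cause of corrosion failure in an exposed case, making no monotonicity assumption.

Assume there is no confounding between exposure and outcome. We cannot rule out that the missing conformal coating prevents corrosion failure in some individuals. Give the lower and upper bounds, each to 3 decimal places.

0.871 ≤ PN ≤ 1.000

p₁ = P(outcome | exposed) = 932/1800 = 0.51778
p₀ = P(outcome | unexposed) = 18/269 = 0.066914
Under exogeneity alone the bounds on PN are max{0,(p₁−p₀)/p₁} ≤ PN ≤ min{1,(1−p₀)/p₁}.
  lower = (p₁ − p₀)/p₁ = 0.45086 / 0.51778 ≈ 0.8708
  upper = min{1, (1 − p₀)/p₁} = 0.93309 / 0.51778 ≈ 1.8021 → capped at 1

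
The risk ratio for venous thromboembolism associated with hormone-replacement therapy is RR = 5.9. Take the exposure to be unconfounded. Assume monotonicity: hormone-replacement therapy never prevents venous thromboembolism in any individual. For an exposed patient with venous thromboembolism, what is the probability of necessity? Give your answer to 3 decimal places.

Under exogeneity and monotonicity, PN = (RR − 1) / RR = 1 − 1/RR.
PN = (5.9 − 1) / 5.9 = 4.9 / 5.9 ≈ 0.8305

PN ≈ 0.831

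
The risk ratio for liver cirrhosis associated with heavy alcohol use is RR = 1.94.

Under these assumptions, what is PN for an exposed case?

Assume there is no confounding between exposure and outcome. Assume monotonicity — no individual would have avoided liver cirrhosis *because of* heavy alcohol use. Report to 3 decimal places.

PN ≈ 0.485

Under exogeneity and monotonicity, PN = (RR − 1) / RR = 1 − 1/RR.
PN = (1.94 − 1) / 1.94 = 0.94 / 1.94 ≈ 0.4845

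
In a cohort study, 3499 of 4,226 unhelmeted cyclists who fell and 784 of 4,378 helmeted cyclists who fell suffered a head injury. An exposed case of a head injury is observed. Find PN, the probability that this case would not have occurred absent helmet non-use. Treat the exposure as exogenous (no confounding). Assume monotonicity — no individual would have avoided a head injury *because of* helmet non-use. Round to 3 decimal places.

p₁ = P(outcome | exposed) = 3499/4226 = 0.82797
p₀ = P(outcome | unexposed) = 784/4378 = 0.17908
Under exogeneity and monotonicity, PN = (p₁ − p₀) / p₁.
PN = (0.82797 − 0.17908) / 0.82797 = 0.64889 / 0.82797 ≈ 0.7837

PN ≈ 0.784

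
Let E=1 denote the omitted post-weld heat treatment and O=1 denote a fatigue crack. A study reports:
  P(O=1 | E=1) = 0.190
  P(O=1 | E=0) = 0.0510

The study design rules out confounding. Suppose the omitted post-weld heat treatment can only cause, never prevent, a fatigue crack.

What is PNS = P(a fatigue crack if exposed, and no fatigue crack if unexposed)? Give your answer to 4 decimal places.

PNS ≈ 0.1390

Let p₁ = 0.19, p₀ = 0.051.
Under exogeneity and monotonicity, PNS = p₁ − p₀.
PNS = 0.19 − 0.051 = 0.139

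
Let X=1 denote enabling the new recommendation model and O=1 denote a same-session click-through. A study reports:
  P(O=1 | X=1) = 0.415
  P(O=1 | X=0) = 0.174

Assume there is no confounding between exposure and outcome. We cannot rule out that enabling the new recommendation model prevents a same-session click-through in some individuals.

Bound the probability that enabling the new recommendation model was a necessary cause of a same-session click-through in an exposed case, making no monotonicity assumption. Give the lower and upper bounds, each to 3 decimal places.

Let p₁ = 0.415, p₀ = 0.174.
Under exogeneity alone the bounds on PN are max{0,(p₁−p₀)/p₁} ≤ PN ≤ min{1,(1−p₀)/p₁}.
  lower = (p₁ − p₀)/p₁ = 0.241 / 0.415 ≈ 0.5807
  upper = min{1, (1 − p₀)/p₁} = 0.826 / 0.415 ≈ 1.9904 → capped at 1

0.581 ≤ PN ≤ 1.000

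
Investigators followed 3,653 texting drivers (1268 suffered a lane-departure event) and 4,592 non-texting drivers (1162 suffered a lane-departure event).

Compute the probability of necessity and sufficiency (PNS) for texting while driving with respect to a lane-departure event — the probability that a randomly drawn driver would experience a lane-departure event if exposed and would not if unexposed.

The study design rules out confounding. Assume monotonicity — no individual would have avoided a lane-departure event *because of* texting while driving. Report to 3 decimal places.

PNS ≈ 0.094

p₁ = P(outcome | exposed) = 1268/3653 = 0.34711
p₀ = P(outcome | unexposed) = 1162/4592 = 0.25305
Under exogeneity and monotonicity, PNS = p₁ − p₀.
PNS = 0.34711 − 0.25305 = 0.094063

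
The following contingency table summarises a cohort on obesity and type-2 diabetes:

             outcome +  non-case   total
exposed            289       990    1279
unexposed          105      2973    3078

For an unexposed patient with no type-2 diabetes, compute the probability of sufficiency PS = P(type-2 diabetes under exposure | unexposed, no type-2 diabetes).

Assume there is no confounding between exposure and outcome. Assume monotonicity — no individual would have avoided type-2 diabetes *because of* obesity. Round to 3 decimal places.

PS ≈ 0.199

p₁ = P(outcome | exposed) = 289/1279 = 0.22596
p₀ = P(outcome | unexposed) = 105/3078 = 0.034113
Under exogeneity and monotonicity, PS = (p₁ − p₀)/(1 − p₀).
PS = (0.22596 − 0.034113) / 0.96589 ≈ 0.1986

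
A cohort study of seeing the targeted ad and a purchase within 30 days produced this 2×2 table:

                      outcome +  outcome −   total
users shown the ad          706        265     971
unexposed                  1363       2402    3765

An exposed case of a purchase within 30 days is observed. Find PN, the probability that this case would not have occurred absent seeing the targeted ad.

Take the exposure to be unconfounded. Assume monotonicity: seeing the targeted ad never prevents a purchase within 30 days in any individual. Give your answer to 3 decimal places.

p₁ = P(outcome | exposed) = 706/971 = 0.72709
p₀ = P(outcome | unexposed) = 1363/3765 = 0.36202
Under exogeneity and monotonicity, PN = (p₁ − p₀) / p₁.
PN = (0.72709 − 0.36202) / 0.72709 = 0.36507 / 0.72709 ≈ 0.5021

PN ≈ 0.502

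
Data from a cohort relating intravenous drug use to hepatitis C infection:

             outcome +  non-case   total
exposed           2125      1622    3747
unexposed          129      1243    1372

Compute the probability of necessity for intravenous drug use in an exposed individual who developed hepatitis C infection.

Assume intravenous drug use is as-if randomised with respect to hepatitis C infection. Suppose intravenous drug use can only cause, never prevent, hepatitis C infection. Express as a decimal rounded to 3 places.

p₁ = P(outcome | exposed) = 2125/3747 = 0.56712
p₀ = P(outcome | unexposed) = 129/1372 = 0.094023
Under exogeneity and monotonicity, PN = (p₁ − p₀) / p₁.
PN = (0.56712 − 0.094023) / 0.56712 = 0.4731 / 0.56712 ≈ 0.8342

PN ≈ 0.834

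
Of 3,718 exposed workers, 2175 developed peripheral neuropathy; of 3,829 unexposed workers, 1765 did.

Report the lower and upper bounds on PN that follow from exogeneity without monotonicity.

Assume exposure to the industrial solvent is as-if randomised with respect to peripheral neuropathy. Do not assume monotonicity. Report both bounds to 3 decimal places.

p₁ = P(outcome | exposed) = 2175/3718 = 0.58499
p₀ = P(outcome | unexposed) = 1765/3829 = 0.46096
Under exogeneity alone the bounds on PN are max{0,(p₁−p₀)/p₁} ≤ PN ≤ min{1,(1−p₀)/p₁}.
  lower = (p₁ − p₀)/p₁ = 0.12404 / 0.58499 ≈ 0.2120
  upper = min{1, (1 − p₀)/p₁} = 0.53904 / 0.58499 ≈ 0.9215

0.212 ≤ PN ≤ 0.921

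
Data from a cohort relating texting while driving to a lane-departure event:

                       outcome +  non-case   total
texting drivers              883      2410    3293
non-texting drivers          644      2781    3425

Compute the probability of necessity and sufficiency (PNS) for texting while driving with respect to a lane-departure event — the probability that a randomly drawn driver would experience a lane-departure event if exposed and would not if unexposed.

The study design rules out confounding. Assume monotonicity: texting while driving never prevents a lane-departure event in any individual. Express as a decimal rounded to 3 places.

p₁ = P(outcome | exposed) = 883/3293 = 0.26814
p₀ = P(outcome | unexposed) = 644/3425 = 0.18803
Under exogeneity and monotonicity, PNS = p₁ − p₀.
PNS = 0.26814 − 0.18803 = 0.080115

PNS ≈ 0.080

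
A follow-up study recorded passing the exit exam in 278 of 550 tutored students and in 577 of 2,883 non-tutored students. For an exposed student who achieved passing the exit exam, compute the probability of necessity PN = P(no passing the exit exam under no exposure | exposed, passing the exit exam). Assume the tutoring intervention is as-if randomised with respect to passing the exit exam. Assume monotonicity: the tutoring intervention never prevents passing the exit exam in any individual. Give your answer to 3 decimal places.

p₁ = P(outcome | exposed) = 278/550 = 0.50545
p₀ = P(outcome | unexposed) = 577/2883 = 0.20014
Under exogeneity and monotonicity, PN = (p₁ − p₀) / p₁.
PN = (0.50545 − 0.20014) / 0.50545 = 0.30532 / 0.50545 ≈ 0.6040

PN ≈ 0.604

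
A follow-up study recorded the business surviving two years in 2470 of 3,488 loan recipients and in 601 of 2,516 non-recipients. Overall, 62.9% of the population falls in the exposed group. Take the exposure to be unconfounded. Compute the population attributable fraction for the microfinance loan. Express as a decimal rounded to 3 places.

PAF ≈ 0.553

p₁ = P(outcome | exposed) = 2470/3488 = 0.70814
p₀ = P(outcome | unexposed) = 601/2516 = 0.23887
Overall risk P(Y=1) = π·p₁ + (1−π)·p₀ = 0.629×0.70814 + 0.371×0.23887 = 0.53404.
Under exogeneity, PAF = [P(Y=1) − p₀] / P(Y=1).
PAF = (0.53404 − 0.23887) / 0.53404 ≈ 0.5527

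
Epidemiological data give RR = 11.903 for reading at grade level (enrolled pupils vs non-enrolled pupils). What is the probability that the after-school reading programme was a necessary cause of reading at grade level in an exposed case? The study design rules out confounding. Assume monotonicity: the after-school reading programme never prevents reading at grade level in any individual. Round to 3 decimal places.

PN ≈ 0.916

Under exogeneity and monotonicity, PN = (RR − 1) / RR = 1 − 1/RR.
PN = (11.903 − 1) / 11.903 = 10.9 / 11.903 ≈ 0.9160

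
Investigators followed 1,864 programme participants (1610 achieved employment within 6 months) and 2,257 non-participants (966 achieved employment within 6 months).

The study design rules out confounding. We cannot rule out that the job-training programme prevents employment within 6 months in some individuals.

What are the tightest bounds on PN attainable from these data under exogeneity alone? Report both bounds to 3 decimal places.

p₁ = P(outcome | exposed) = 1610/1864 = 0.86373
p₀ = P(outcome | unexposed) = 966/2257 = 0.428
Under exogeneity alone the bounds on PN are max{0,(p₁−p₀)/p₁} ≤ PN ≤ min{1,(1−p₀)/p₁}.
  lower = (p₁ − p₀)/p₁ = 0.43573 / 0.86373 ≈ 0.5045
  upper = min{1, (1 − p₀)/p₁} = 0.572 / 0.86373 ≈ 0.6622

0.504 ≤ PN ≤ 0.662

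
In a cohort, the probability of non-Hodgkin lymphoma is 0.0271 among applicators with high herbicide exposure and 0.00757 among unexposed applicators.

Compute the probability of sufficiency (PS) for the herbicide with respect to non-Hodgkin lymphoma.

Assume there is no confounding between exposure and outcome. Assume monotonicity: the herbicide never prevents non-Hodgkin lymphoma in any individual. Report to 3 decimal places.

Let p₁ = 0.0271, p₀ = 0.00757.
Under exogeneity and monotonicity, PS = (p₁ − p₀) / (1 − p₀).
PS = (0.0271 − 0.00757) / (1 − 0.00757) = 0.01953 / 0.99243 ≈ 0.0197

PS ≈ 0.020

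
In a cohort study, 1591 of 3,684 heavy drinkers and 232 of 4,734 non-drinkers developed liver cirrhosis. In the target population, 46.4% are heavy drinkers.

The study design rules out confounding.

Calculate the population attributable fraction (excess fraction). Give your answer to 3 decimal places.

PAF ≈ 0.784

p₁ = P(outcome | exposed) = 1591/3684 = 0.43187
p₀ = P(outcome | unexposed) = 232/4734 = 0.049007
Overall risk P(Y=1) = π·p₁ + (1−π)·p₀ = 0.464×0.43187 + 0.536×0.049007 = 0.22665.
Under exogeneity, PAF = [P(Y=1) − p₀] / P(Y=1).
PAF = (0.22665 − 0.049007) / 0.22665 ≈ 0.7838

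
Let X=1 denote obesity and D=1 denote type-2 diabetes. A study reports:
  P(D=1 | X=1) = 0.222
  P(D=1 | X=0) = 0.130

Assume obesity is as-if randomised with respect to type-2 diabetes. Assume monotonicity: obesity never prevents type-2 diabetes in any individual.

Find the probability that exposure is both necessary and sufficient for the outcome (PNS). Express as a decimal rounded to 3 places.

Let p₁ = 0.222, p₀ = 0.13.
Under exogeneity and monotonicity, PNS = p₁ − p₀.
PNS = 0.222 − 0.13 = 0.092

PNS ≈ 0.092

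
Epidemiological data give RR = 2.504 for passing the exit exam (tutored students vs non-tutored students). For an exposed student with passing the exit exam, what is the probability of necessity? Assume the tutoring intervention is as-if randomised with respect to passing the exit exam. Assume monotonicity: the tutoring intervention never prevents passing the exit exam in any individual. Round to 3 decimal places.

Under exogeneity and monotonicity, PN = (RR − 1) / RR = 1 − 1/RR.
PN = (2.504 − 1) / 2.504 = 1.504 / 2.504 ≈ 0.6006

PN ≈ 0.601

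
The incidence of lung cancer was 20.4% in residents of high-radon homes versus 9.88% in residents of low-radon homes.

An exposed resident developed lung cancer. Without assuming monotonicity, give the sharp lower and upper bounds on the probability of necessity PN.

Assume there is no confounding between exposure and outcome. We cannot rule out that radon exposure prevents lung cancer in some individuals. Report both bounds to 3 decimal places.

p₁ = 0.204, p₀ = 0.0988.
Under exogeneity alone the bounds on PN are max{0,(p₁−p₀)/p₁} ≤ PN ≤ min{1,(1−p₀)/p₁}.
  lower = (p₁ − p₀)/p₁ = 0.1052 / 0.204 ≈ 0.5157
  upper = min{1, (1 − p₀)/p₁} = 0.9012 / 0.204 ≈ 4.4176 → capped at 1

0.516 ≤ PN ≤ 1.000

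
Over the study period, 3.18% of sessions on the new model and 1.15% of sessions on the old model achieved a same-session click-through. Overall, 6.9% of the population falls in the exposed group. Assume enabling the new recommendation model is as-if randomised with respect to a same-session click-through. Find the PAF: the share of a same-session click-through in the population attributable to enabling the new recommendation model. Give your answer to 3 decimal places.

p₁ = 0.0318, p₀ = 0.0115.
Overall risk P(Y=1) = π·p₁ + (1−π)·p₀ = 0.069×0.0318 + 0.931×0.0115 = 0.012901.
Under exogeneity, PAF = [P(Y=1) − p₀] / P(Y=1).
PAF = (0.012901 − 0.0115) / 0.012901 ≈ 0.1086

PAF ≈ 0.109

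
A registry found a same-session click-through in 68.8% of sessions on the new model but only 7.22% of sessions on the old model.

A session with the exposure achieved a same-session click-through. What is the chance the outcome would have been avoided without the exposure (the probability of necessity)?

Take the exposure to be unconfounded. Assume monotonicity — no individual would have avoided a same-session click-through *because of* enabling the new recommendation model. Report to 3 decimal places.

p₁ = 0.688, p₀ = 0.0722.
Under exogeneity and monotonicity, PN = (p₁ − p₀) / p₁.
PN = (0.688 − 0.0722) / 0.688 = 0.6158 / 0.688 ≈ 0.8951

PN ≈ 0.895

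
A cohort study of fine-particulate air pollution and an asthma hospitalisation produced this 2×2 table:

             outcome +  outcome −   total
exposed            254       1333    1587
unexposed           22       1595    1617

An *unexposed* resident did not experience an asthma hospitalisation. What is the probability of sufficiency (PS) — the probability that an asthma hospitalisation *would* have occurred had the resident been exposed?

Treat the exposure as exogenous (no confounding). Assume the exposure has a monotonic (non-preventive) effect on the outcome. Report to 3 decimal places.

PS ≈ 0.148

p₁ = P(outcome | exposed) = 254/1587 = 0.16005
p₀ = P(outcome | unexposed) = 22/1617 = 0.013605
Under exogeneity and monotonicity, PS = (p₁ − p₀)/(1 − p₀).
PS = (0.16005 − 0.013605) / 0.98639 ≈ 0.1485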